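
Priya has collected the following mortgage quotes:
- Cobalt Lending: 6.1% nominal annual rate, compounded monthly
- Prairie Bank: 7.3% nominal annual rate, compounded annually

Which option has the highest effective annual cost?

Prairie Bank

Cobalt Lending: (1 + 0.061/12)^12 − 1 = 6.273%
Prairie Bank: compounded annually, EAR = 7.300%
The highest effective annual rate is Prairie Bank at 7.300%.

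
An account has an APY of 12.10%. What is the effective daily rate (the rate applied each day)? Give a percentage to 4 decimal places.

0.0313%

The per-day rate i satisfies (1 + i)^365 = 1 + 0.1210.
i = 1.1210^(1/365) − 1 = 0.0003130 = 0.0313%.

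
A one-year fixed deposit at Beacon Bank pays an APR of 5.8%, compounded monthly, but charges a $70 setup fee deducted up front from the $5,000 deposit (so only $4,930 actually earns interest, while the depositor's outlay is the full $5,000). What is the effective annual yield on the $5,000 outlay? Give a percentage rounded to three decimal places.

4.473%

Value after one year: 4,930 × (1 + 0.058/12)^12 = 4,930 × 1.059567 = $5,223.67.
Effective yield on the $5,000 outlay: 5,223.67 / 5,000 − 1 = 0.044733 = 4.473%.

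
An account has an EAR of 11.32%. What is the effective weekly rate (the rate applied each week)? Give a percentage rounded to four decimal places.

0.2064%

The per-week rate i satisfies (1 + i)^52 = 1 + 0.1132.
i = 1.1132^(1/52) − 1 = 0.0020644 = 0.2064%.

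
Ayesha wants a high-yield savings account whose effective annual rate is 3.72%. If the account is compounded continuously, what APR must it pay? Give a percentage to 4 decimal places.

Continuous: nominal r satisfies e^r − 1 = 0.0372.
r = ln(1 + 0.0372) = ln(1.0372) = 0.036525 = 3.6525%.

3.6525%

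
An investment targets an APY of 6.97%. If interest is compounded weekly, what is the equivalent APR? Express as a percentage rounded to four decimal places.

6.7422%

(1 + r/52)^52 − 1 = 0.0697, so 1 + r/52 = 1.0697^(1/52).
r/52 = 0.001297, so r = 0.067422 = 6.7422%.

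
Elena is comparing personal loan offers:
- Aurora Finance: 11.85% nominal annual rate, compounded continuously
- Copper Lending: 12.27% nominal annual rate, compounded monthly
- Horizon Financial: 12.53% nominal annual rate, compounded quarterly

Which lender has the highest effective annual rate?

Aurora Finance: e^0.1185 − 1 = 12.581%
Copper Lending: (1 + 0.1227/12)^12 − 1 = 12.984%
Horizon Financial: (1 + 0.1253/4)^4 − 1 = 13.131%
The highest effective annual rate is Horizon Financial at 13.131%.

Horizon Financial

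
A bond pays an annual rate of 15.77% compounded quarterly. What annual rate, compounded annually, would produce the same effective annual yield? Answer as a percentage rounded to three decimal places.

EAR = (1 + 0.1577/4)^4 − 1 = 0.167274.
Compounded annually, the equivalent nominal rate is the EAR itself: 16.727%.

16.727%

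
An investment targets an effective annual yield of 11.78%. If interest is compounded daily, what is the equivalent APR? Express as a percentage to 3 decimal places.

11.138%

(1 + r/365)^365 − 1 = 0.1178, so 1 + r/365 = 1.1178^(1/365).
r/365 = 0.000305, so r = 0.111379 = 11.138%.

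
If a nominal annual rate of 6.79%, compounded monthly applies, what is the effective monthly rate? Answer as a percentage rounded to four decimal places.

0.5658%

With a nominal annual rate compounded monthly, the periodic rate is the nominal rate divided by 12.
i = 0.0679 / 12 = 0.0056583 = 0.5658%.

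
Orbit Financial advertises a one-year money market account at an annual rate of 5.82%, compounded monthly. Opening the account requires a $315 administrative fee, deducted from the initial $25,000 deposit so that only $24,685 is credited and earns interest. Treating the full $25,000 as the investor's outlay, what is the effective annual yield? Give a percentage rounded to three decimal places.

Value after one year: 24,685 × (1 + 0.0582/12)^12 = 24,685 × 1.059778 = $26,160.62.
Effective yield on the $25,000 outlay: 26,160.62 / 25,000 − 1 = 0.046425 = 4.642%.

4.642%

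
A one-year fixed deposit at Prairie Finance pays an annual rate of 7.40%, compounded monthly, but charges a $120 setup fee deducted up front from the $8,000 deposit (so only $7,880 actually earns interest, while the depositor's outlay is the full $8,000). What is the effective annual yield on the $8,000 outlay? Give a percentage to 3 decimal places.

6.041%

Value after one year: 7,880 × (1 + 0.0740/12)^12 = 7,880 × 1.076562 = $8,483.31.
Effective yield on the $8,000 outlay: 8,483.31 / 8,000 − 1 = 0.060414 = 6.041%.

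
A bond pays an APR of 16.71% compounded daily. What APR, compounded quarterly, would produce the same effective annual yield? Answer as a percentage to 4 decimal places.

EAR = (1 + 0.1671/365)^365 − 1 = 0.181827.
Solve (1 + r/4)^4 = 1.181827: r/4 = 1.181827^(1/4) − 1 = 0.042650, so r = 0.170600 = 17.0600%.

17.0600%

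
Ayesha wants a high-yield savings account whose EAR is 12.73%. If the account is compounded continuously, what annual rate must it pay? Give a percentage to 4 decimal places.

11.9825%

Continuous: nominal r satisfies e^r − 1 = 0.1273.
r = ln(1 + 0.1273) = ln(1.1273) = 0.119825 = 11.9825%.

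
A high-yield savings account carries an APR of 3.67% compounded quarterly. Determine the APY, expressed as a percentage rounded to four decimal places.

EAR = (1 + 0.0367/4)^4 − 1.
= 1.037208 − 1 = 3.7208%.

3.7208%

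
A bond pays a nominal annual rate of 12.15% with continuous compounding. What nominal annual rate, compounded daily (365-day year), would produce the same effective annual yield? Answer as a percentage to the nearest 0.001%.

EAR under continuous compounding: e^0.1215 − 1 = 0.129189.
Solve (1 + r/365)^365 = 1.129189: r/365 = 1.129189^(1/365) − 1 = 0.000333, so r = 0.121520 = 12.152%.

12.152%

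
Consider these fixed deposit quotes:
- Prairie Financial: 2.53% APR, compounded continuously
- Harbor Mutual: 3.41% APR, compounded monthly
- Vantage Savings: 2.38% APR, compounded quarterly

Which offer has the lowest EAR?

Prairie Financial: e^0.0253 − 1 = 2.562%
Harbor Mutual: (1 + 0.0341/12)^12 − 1 = 3.464%
Vantage Savings: (1 + 0.0238/4)^4 − 1 = 2.401%
The lowest effective annual rate is Vantage Savings at 2.401%.

Vantage Savings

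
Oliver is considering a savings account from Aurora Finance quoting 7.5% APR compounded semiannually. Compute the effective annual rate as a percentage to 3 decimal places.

7.641%

EAR = (1 + 0.075/2)^2 − 1.
= 1.076406 − 1 = 7.641%.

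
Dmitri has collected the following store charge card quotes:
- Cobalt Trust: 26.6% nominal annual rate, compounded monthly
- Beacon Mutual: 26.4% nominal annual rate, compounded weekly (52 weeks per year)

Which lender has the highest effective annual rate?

Beacon Mutual

Cobalt Trust: (1 + 0.266/12)^12 − 1 = 30.095%
Beacon Mutual: (1 + 0.264/52)^52 − 1 = 30.126%
The highest effective annual rate is Beacon Mutual at 30.126%.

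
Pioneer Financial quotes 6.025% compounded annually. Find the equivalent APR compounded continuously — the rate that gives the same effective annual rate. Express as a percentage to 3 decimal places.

Compounded annually, EAR = nominal = 0.060250.
Equivalent continuous rate: r = ln(1 + 0.060250) = 0.058505 = 5.850%.

5.850%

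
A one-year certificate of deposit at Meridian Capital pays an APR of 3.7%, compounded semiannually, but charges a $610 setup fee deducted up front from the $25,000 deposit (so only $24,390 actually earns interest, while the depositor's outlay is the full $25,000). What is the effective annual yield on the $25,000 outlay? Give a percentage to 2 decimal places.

1.20%

Value after one year: 24,390 × (1 + 0.037/2)^2 = 24,390 × 1.037342 = $25,300.78.
Effective yield on the $25,000 outlay: 25,300.78 / 25,000 − 1 = 0.012031 = 1.20%.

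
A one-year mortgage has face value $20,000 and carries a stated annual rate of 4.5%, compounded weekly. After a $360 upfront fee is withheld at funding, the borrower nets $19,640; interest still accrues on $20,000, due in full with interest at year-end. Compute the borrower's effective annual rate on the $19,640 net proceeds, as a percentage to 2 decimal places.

6.52%

Amount owed after one year: 20,000 × (1 + 0.045/52)^52 = 20,000 × 1.046008 = $20,920.15.
Effective rate on net proceeds: 20,920.15 / 19,640 − 1 = 0.065181 = 6.52%.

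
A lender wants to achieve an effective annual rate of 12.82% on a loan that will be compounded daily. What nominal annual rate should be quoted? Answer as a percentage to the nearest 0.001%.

(1 + r/365)^365 − 1 = 0.1282, so 1 + r/365 = 1.1282^(1/365).
r/365 = 0.000331, so r = 0.120643 = 12.064%.

12.064%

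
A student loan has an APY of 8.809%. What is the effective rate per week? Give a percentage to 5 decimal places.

0.16249%

The per-week rate i satisfies (1 + i)^52 = 1 + 0.08809.
i = 1.08809^(1/52) − 1 = 0.0016249 = 0.16249%.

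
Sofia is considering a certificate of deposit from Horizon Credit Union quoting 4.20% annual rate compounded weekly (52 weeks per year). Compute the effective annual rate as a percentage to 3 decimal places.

4.288%

EAR = (1 + 0.0420/52)^52 − 1.
= 1.042877 − 1 = 4.288%.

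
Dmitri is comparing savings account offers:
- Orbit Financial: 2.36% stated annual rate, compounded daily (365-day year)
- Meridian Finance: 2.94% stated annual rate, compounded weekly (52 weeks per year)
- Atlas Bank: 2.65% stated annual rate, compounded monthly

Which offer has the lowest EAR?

Orbit Financial

Orbit Financial: (1 + 0.0236/365)^365 − 1 = 2.388%
Meridian Finance: (1 + 0.0294/52)^52 − 1 = 2.983%
Atlas Bank: (1 + 0.0265/12)^12 − 1 = 2.682%
The lowest effective annual rate is Orbit Financial at 2.388%.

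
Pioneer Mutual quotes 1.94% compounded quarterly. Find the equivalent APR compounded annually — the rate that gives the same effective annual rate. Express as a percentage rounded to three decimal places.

EAR = (1 + 0.0194/4)^4 − 1 = 0.019542.
Compounded annually, the equivalent nominal rate is the EAR itself: 1.954%.

1.954%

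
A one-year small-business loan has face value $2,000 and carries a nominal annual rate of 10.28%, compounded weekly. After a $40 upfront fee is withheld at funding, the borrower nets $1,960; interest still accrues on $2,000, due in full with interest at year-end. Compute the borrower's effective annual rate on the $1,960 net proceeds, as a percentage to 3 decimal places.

Amount owed after one year: 2,000 × (1 + 0.1028/52)^52 = 2,000 × 1.108157 = $2,216.31.
Effective rate on net proceeds: 2,216.31 / 1,960 − 1 = 0.130773 = 13.077%.

13.077%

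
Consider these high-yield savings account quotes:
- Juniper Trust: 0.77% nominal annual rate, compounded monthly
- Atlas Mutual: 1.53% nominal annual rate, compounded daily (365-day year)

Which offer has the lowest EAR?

Juniper Trust

Juniper Trust: (1 + 0.0077/12)^12 − 1 = 0.773%
Atlas Mutual: (1 + 0.0153/365)^365 − 1 = 1.542%
The lowest effective annual rate is Juniper Trust at 0.773%.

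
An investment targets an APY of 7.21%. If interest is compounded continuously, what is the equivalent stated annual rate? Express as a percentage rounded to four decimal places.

6.9619%

Continuous: nominal r satisfies e^r − 1 = 0.0721.
r = ln(1 + 0.0721) = ln(1.0721) = 0.069619 = 6.9619%.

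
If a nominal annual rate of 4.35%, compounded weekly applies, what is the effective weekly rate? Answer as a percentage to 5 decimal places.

0.08365%

With a nominal annual rate compounded weekly, the periodic rate is the nominal rate divided by 52.
i = 0.0435 / 52 = 0.0008365 = 0.08365%.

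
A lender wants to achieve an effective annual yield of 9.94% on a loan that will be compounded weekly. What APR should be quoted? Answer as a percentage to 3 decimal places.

9.485%

(1 + r/52)^52 − 1 = 0.0994, so 1 + r/52 = 1.0994^(1/52).
r/52 = 0.001824, so r = 0.094851 = 9.485%.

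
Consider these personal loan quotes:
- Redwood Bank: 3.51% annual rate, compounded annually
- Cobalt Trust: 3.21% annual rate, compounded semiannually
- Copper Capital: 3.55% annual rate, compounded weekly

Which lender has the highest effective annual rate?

Redwood Bank: compounded annually, EAR = 3.510%
Cobalt Trust: (1 + 0.0321/2)^2 − 1 = 3.236%
Copper Capital: (1 + 0.0355/52)^52 − 1 = 3.613%
The highest effective annual rate is Copper Capital at 3.613%.

Copper Capital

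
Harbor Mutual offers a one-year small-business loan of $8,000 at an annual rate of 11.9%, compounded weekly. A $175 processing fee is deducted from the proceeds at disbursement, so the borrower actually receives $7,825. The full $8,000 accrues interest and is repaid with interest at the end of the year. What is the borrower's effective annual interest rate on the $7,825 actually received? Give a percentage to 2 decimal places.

Amount owed after one year: 8,000 × (1 + 0.119/52)^52 = 8,000 × 1.126217 = $9,009.73.
Effective rate on net proceeds: 9,009.73 / 7,825 − 1 = 0.151404 = 15.14%.

15.14%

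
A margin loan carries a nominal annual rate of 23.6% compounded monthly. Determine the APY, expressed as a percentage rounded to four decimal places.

EAR = (1 + 0.236/12)^12 − 1.
= (1 + 0.019667)^12 − 1 = 1.263277 − 1 = 26.3277%.

26.3277%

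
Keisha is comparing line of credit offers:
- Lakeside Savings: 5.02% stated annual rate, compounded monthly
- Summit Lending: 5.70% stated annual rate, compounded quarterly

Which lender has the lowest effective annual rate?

Lakeside Savings: (1 + 0.0502/12)^12 − 1 = 5.137%
Summit Lending: (1 + 0.0570/4)^4 − 1 = 5.823%
The lowest effective annual rate is Lakeside Savings at 5.137%.

Lakeside Savings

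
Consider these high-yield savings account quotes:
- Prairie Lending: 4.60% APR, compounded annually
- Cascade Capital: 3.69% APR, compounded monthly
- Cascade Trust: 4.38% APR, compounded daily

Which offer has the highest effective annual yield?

Prairie Lending: compounded annually, EAR = 4.600%
Cascade Capital: (1 + 0.0369/12)^12 − 1 = 3.753%
Cascade Trust: (1 + 0.0438/365)^365 − 1 = 4.477%
The highest effective annual rate is Prairie Lending at 4.600%.

Prairie Lending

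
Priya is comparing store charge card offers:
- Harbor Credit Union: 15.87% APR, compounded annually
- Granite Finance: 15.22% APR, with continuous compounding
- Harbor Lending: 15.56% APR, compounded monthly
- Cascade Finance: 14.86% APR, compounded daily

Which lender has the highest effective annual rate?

Harbor Credit Union: compounded annually, EAR = 15.870%
Granite Finance: e^0.1522 − 1 = 16.439%
Harbor Lending: (1 + 0.1556/12)^12 − 1 = 16.719%
Cascade Finance: (1 + 0.1486/365)^365 − 1 = 16.017%
The highest effective annual rate is Harbor Lending at 16.719%.

Harbor Lending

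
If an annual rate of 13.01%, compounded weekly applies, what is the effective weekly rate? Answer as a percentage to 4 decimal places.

0.2502%

With a nominal annual rate compounded weekly, the periodic rate is the nominal rate divided by 52.
i = 0.1301 / 52 = 0.0025019 = 0.2502%.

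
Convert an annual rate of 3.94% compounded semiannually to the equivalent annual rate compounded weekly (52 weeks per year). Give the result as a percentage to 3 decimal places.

EAR = (1 + 0.0394/2)^2 − 1 = 0.039788.
Solve (1 + r/52)^52 = 1.039788: r/52 = 1.039788^(1/52) − 1 = 0.000751, so r = 0.039032 = 3.903%.

3.903%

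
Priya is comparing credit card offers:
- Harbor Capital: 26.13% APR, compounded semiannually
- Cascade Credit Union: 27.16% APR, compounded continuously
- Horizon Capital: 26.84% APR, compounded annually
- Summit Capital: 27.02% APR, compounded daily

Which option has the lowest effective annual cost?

Horizon Capital

Harbor Capital: (1 + 0.2613/2)^2 − 1 = 27.837%
Cascade Credit Union: e^0.2716 − 1 = 31.206%
Horizon Capital: compounded annually, EAR = 26.840%
Summit Capital: (1 + 0.2702/365)^365 − 1 = 31.010%
The lowest effective annual rate is Horizon Capital at 26.840%.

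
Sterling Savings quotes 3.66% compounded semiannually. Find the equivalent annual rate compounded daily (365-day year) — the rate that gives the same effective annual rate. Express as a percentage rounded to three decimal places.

3.627%

EAR = (1 + 0.0366/2)^2 − 1 = 0.036935.
Solve (1 + r/365)^365 = 1.036935: r/365 = 1.036935^(1/365) − 1 = 0.000099, so r = 0.036271 = 3.627%.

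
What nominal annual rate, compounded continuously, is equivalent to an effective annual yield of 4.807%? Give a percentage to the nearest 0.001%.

Continuous: nominal r satisfies e^r − 1 = 0.04807.
r = ln(1 + 0.04807) = ln(1.04807) = 0.046950 = 4.695%.

4.695%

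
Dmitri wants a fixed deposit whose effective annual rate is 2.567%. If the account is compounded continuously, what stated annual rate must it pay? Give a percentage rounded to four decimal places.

Continuous: nominal r satisfies e^r − 1 = 0.02567.
r = ln(1 + 0.02567) = ln(1.02567) = 0.025346 = 2.5346%.

2.5346%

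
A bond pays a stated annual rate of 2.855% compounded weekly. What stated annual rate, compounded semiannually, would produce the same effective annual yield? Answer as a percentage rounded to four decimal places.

EAR = (1 + 0.02855/52)^52 − 1 = 0.028953.
Solve (1 + r/2)^2 = 1.028953: r/2 = 1.028953^(1/2) − 1 = 0.014373, so r = 0.028747 = 2.8747%.

2.8747%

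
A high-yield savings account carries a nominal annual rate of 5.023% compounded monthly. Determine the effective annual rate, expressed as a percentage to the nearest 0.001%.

EAR = (1 + 0.05023/12)^12 − 1.
= 1.051403 − 1 = 5.140%.

5.140%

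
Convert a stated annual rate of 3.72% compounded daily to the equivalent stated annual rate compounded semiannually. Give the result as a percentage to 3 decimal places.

EAR = (1 + 0.0372/365)^365 − 1 = 0.037899.
Solve (1 + r/2)^2 = 1.037899: r/2 = 1.037899^(1/2) − 1 = 0.018773, so r = 0.037546 = 3.755%.

3.755%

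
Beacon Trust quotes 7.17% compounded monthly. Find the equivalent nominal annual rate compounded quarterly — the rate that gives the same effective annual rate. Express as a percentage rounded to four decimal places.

7.2129%

EAR = (1 + 0.0717/12)^12 − 1 = 0.074104.
Solve (1 + r/4)^4 = 1.074104: r/4 = 1.074104^(1/4) − 1 = 0.018032, so r = 0.072129 = 7.2129%.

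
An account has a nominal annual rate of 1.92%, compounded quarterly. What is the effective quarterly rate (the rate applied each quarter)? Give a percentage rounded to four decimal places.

With a nominal annual rate compounded quarterly, the periodic rate is the nominal rate divided by 4.
i = 0.0192 / 4 = 0.0048000 = 0.4800%.

0.4800%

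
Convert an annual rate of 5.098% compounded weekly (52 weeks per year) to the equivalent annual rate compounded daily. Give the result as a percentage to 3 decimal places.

5.096%

EAR = (1 + 0.05098/52)^52 − 1 = 0.052276.
Solve (1 + r/365)^365 = 1.052276: r/365 = 1.052276^(1/365) − 1 = 0.000140, so r = 0.050959 = 5.096%.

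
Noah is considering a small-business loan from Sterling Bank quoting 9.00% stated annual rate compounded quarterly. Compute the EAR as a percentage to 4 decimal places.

9.3083%

EAR = (1 + 0.0900/4)^4 − 1.
= 1.093083 − 1 = 9.3083%.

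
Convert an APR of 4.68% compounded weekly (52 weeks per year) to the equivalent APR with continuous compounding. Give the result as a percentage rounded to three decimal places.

4.678%

EAR = (1 + 0.0468/52)^52 − 1 = 0.047890.
Equivalent continuous rate: r = ln(1 + 0.047890) = 0.046779 = 4.678%.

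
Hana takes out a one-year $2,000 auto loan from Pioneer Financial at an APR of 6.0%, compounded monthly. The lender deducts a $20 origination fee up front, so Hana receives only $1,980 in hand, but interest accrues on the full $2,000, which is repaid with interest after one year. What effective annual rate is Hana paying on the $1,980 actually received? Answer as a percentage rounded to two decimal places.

Amount owed after one year: 2,000 × (1 + 0.060/12)^12 = 2,000 × 1.061678 = $2,123.36.
Effective rate on net proceeds: 2,123.36 / 1,980 − 1 = 0.072402 = 7.24%.

7.24%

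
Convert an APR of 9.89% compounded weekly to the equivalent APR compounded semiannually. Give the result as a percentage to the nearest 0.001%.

EAR = (1 + 0.0989/52)^52 − 1 = 0.103852.
Solve (1 + r/2)^2 = 1.103852: r/2 = 1.103852^(1/2) − 1 = 0.050644, so r = 0.101287 = 10.129%.

10.129%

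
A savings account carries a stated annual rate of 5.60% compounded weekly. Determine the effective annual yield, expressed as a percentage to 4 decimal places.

5.7566%

EAR = (1 + 0.0560/52)^52 − 1.
= (1 + 0.001077)^52 − 1 = 1.057566 − 1 = 5.7566%.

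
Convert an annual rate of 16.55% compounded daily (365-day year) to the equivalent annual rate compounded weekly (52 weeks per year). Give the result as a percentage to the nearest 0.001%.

EAR = (1 + 0.1655/365)^365 − 1 = 0.179939.
Solve (1 + r/52)^52 = 1.179939: r/52 = 1.179939^(1/52) − 1 = 0.003187, so r = 0.165726 = 16.573%.

16.573%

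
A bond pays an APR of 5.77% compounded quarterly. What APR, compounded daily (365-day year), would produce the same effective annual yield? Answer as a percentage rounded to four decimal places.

5.7292%

EAR = (1 + 0.0577/4)^4 − 1 = 0.058961.
Solve (1 + r/365)^365 = 1.058961: r/365 = 1.058961^(1/365) − 1 = 0.000157, so r = 0.057292 = 5.7292%.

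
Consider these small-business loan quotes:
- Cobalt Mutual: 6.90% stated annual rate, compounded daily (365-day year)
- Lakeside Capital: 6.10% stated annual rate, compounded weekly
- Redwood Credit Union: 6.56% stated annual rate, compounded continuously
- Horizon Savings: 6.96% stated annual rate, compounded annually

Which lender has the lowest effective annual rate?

Cobalt Mutual: (1 + 0.0690/365)^365 − 1 = 7.143%
Lakeside Capital: (1 + 0.0610/52)^52 − 1 = 6.286%
Redwood Credit Union: e^0.0656 − 1 = 6.780%
Horizon Savings: compounded annually, EAR = 6.960%
The lowest effective annual rate is Lakeside Capital at 6.286%.

Lakeside Capital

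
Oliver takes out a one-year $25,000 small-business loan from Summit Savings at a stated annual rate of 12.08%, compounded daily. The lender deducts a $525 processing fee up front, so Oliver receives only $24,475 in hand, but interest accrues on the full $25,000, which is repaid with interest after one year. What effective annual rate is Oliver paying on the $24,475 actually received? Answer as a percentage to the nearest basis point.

15.26%

Amount owed after one year: 25,000 × (1 + 0.1208/365)^365 = 25,000 × 1.128377 = $28,209.42.
Effective rate on net proceeds: 28,209.42 / 24,475 − 1 = 0.152581 = 15.26%.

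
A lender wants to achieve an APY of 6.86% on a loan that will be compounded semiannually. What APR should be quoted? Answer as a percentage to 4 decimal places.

6.7462%

(1 + r/2)^2 − 1 = 0.0686, so 1 + r/2 = 1.0686^(1/2).
r/2 = 0.033731, so r = 0.067462 = 6.7462%.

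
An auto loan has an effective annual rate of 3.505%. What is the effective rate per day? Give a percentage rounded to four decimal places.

0.0094%

The per-day rate i satisfies (1 + i)^365 = 1 + 0.03505.
i = 1.03505^(1/365) − 1 = 0.0000944 = 0.0094%.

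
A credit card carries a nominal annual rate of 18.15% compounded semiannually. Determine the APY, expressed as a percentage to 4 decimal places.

EAR = (1 + 0.1815/2)^2 − 1.
= (1 + 0.090750)^2 − 1 = 1.189736 − 1 = 18.9736%.

18.9736%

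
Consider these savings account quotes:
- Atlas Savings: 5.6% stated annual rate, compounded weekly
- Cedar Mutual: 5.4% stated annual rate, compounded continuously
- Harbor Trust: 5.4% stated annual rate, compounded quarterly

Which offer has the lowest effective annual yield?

Atlas Savings: (1 + 0.056/52)^52 − 1 = 5.757%
Cedar Mutual: e^0.054 − 1 = 5.548%
Harbor Trust: (1 + 0.054/4)^4 − 1 = 5.510%
The lowest effective annual rate is Harbor Trust at 5.510%.

Harbor Trust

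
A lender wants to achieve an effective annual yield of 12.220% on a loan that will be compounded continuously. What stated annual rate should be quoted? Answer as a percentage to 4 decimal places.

Continuous: nominal r satisfies e^r − 1 = 0.12220.
r = ln(1 + 0.12220) = ln(1.12220) = 0.115291 = 11.5291%.

11.5291%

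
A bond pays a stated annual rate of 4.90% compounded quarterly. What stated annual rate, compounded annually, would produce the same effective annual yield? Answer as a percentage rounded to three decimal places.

4.991%

EAR = (1 + 0.0490/4)^4 − 1 = 0.049908.
Compounded annually, the equivalent nominal rate is the EAR itself: 4.991%.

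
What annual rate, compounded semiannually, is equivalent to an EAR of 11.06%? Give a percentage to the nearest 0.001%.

(1 + r/2)^2 − 1 = 0.1106, so 1 + r/2 = 1.1106^(1/2).
r/2 = 0.053850, so r = 0.107700 = 10.770%.

10.770%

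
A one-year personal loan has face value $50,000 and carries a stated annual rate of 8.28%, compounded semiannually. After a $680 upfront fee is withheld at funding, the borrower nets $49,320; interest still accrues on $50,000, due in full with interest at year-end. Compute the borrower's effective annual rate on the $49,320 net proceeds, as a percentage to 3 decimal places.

9.947%

Amount owed after one year: 50,000 × (1 + 0.0828/2)^2 = 50,000 × 1.084514 = $54,225.70.
Effective rate on net proceeds: 54,225.70 / 49,320 − 1 = 0.099467 = 9.947%.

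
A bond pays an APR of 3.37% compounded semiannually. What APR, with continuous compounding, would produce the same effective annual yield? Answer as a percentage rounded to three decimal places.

3.342%

EAR = (1 + 0.0337/2)^2 − 1 = 0.033984.
Equivalent continuous rate: r = ln(1 + 0.033984) = 0.033419 = 3.342%.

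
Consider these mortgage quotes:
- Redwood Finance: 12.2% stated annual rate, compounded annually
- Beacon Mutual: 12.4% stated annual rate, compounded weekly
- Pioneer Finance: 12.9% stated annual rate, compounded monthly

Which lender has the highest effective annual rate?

Redwood Finance: compounded annually, EAR = 12.200%
Beacon Mutual: (1 + 0.124/52)^52 − 1 = 13.185%
Pioneer Finance: (1 + 0.129/12)^12 − 1 = 13.691%
The highest effective annual rate is Pioneer Finance at 13.691%.

Pioneer Finance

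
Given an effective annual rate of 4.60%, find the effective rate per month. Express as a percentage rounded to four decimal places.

The per-month rate i satisfies (1 + i)^12 = 1 + 0.0460.
i = 1.0460^(1/12) − 1 = 0.0037548 = 0.3755%.

0.3755%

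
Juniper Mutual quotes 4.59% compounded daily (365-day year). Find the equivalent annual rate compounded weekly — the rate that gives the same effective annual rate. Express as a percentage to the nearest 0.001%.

4.592%

EAR = (1 + 0.0459/365)^365 − 1 = 0.046967.
Solve (1 + r/52)^52 = 1.046967: r/52 = 1.046967^(1/52) − 1 = 0.000883, so r = 0.045917 = 4.592%.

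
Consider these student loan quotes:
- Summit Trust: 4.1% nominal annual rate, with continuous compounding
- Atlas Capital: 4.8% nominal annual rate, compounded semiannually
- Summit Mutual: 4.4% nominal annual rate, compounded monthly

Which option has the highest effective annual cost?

Atlas Capital

Summit Trust: e^0.041 − 1 = 4.185%
Atlas Capital: (1 + 0.048/2)^2 − 1 = 4.858%
Summit Mutual: (1 + 0.044/12)^12 − 1 = 4.490%
The highest effective annual rate is Atlas Capital at 4.858%.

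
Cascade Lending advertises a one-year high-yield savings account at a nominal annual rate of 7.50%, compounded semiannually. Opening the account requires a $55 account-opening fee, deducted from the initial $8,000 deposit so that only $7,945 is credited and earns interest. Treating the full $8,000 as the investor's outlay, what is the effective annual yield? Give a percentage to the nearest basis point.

Value after one year: 7,945 × (1 + 0.0750/2)^2 = 7,945 × 1.076406 = $8,552.05.
Effective yield on the $8,000 outlay: 8,552.05 / 8,000 − 1 = 0.069006 = 6.90%.

6.90%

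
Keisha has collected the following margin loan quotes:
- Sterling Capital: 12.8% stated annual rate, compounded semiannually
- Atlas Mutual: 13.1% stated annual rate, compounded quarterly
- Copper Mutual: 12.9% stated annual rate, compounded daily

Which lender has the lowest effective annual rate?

Sterling Capital: (1 + 0.128/2)^2 − 1 = 13.210%
Atlas Mutual: (1 + 0.131/4)^4 − 1 = 13.758%
Copper Mutual: (1 + 0.129/365)^365 − 1 = 13.766%
The lowest effective annual rate is Sterling Capital at 13.210%.

Sterling Capital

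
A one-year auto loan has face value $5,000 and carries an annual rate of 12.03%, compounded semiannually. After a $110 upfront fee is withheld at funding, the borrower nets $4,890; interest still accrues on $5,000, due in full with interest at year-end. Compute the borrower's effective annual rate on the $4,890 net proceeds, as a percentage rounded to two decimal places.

14.92%

Amount owed after one year: 5,000 × (1 + 0.1203/2)^2 = 5,000 × 1.123918 = $5,619.59.
Effective rate on net proceeds: 5,619.59 / 4,890 − 1 = 0.149200 = 14.92%.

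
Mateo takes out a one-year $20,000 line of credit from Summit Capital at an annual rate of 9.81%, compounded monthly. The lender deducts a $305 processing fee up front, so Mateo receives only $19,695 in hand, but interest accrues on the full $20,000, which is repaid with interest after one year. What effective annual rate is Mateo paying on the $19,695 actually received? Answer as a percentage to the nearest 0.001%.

11.971%

Amount owed after one year: 20,000 × (1 + 0.0981/12)^12 = 20,000 × 1.102633 = $22,052.67.
Effective rate on net proceeds: 22,052.67 / 19,695 − 1 = 0.119709 = 11.971%.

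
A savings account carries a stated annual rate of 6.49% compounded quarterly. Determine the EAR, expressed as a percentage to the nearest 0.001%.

EAR = (1 + 0.0649/4)^4 − 1.
= (1 + 0.016225)^4 − 1 = 1.066497 − 1 = 6.650%.

6.650%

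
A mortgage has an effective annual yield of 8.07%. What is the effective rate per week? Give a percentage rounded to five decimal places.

The per-week rate i satisfies (1 + i)^52 = 1 + 0.0807.
i = 1.0807^(1/52) − 1 = 0.0014936 = 0.14936%.

0.14936%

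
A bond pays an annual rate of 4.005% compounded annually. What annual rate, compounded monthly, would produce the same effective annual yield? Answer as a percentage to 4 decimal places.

3.9333%

Compounded annually, EAR = nominal = 0.040050.
Solve (1 + r/12)^12 = 1.040050: r/12 = 1.040050^(1/12) − 1 = 0.003278, so r = 0.039333 = 3.9333%.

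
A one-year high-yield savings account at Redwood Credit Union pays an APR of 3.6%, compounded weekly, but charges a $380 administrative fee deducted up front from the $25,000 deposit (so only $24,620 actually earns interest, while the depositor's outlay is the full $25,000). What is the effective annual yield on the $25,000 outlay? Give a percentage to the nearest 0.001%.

2.089%

Value after one year: 24,620 × (1 + 0.036/52)^52 = 24,620 × 1.036643 = $25,522.15.
Effective yield on the $25,000 outlay: 25,522.15 / 25,000 − 1 = 0.020886 = 2.089%.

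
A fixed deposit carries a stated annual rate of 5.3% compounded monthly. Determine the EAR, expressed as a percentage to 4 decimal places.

5.4307%

EAR = (1 + 0.053/12)^12 − 1.
= (1 + 0.004417)^12 − 1 = 1.054307 − 1 = 5.4307%.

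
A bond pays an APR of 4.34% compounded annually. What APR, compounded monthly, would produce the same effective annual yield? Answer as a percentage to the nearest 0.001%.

4.256%

Compounded annually, EAR = nominal = 0.043400.
Solve (1 + r/12)^12 = 1.043400: r/12 = 1.043400^(1/12) − 1 = 0.003547, so r = 0.042560 = 4.256%.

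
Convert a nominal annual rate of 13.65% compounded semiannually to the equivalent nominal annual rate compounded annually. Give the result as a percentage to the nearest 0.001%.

EAR = (1 + 0.1365/2)^2 − 1 = 0.141158.
Compounded annually, the equivalent nominal rate is the EAR itself: 14.116%.

14.116%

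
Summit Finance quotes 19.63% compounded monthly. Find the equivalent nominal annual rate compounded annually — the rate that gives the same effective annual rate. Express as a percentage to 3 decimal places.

EAR = (1 + 0.1963/12)^12 − 1 = 0.214961.
Compounded annually, the equivalent nominal rate is the EAR itself: 21.496%.

21.496%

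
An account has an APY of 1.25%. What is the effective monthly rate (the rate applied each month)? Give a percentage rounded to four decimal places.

0.1036%

The per-month rate i satisfies (1 + i)^12 = 1 + 0.0125.
i = 1.0125^(1/12) − 1 = 0.0010357 = 0.1036%.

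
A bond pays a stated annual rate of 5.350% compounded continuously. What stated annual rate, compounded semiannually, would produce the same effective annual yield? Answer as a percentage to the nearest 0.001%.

EAR under continuous compounding: e^0.05350 − 1 = 0.054957.
Solve (1 + r/2)^2 = 1.054957: r/2 = 1.054957^(1/2) − 1 = 0.027111, so r = 0.054222 = 5.422%.

5.422%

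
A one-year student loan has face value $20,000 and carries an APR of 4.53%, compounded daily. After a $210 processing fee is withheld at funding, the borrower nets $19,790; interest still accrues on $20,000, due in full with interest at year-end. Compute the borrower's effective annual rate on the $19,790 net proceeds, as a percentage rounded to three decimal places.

Amount owed after one year: 20,000 × (1 + 0.0453/365)^365 = 20,000 × 1.046339 = $20,926.78.
Effective rate on net proceeds: 20,926.78 / 19,790 − 1 = 0.057442 = 5.744%.

5.744%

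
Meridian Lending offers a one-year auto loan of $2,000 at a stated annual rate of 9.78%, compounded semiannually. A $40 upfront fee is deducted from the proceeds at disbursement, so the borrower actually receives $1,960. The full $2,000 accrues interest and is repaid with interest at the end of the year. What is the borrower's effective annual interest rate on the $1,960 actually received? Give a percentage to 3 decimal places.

Amount owed after one year: 2,000 × (1 + 0.0978/2)^2 = 2,000 × 1.100191 = $2,200.38.
Effective rate on net proceeds: 2,200.38 / 1,960 − 1 = 0.122644 = 12.264%.

12.264%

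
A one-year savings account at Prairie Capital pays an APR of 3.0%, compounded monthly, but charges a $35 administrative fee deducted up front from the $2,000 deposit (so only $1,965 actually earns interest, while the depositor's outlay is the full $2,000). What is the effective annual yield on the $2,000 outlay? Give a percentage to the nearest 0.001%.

1.238%

Value after one year: 1,965 × (1 + 0.030/12)^12 = 1,965 × 1.030416 = $2,024.77.
Effective yield on the $2,000 outlay: 2,024.77 / 2,000 − 1 = 0.012384 = 1.238%.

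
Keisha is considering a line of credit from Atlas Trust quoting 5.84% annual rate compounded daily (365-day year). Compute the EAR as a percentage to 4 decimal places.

6.0134%

EAR = (1 + 0.0584/365)^365 − 1.
= (1 + 0.000160)^365 − 1 = 1.060134 − 1 = 6.0134%.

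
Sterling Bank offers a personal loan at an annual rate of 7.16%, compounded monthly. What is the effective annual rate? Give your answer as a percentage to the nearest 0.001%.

EAR = (1 + 0.0716/12)^12 − 1.
= (1 + 0.005967)^12 − 1 = 1.073997 − 1 = 7.400%.

7.400%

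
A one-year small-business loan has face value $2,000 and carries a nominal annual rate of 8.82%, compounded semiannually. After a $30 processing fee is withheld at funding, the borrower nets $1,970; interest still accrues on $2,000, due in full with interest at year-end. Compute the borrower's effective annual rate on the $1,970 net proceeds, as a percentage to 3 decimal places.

Amount owed after one year: 2,000 × (1 + 0.0882/2)^2 = 2,000 × 1.090145 = $2,180.29.
Effective rate on net proceeds: 2,180.29 / 1,970 − 1 = 0.106746 = 10.675%.

10.675%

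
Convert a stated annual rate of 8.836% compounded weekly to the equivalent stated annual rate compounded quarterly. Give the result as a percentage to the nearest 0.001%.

EAR = (1 + 0.08836/52)^52 − 1 = 0.092299.
Solve (1 + r/4)^4 = 1.092299: r/4 = 1.092299^(1/4) − 1 = 0.022317, so r = 0.089267 = 8.927%.

8.927%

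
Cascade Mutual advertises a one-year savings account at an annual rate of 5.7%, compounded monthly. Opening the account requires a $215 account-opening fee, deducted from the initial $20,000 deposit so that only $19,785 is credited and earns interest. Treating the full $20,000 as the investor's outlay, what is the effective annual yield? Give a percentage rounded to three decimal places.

Value after one year: 19,785 × (1 + 0.057/12)^12 = 19,785 × 1.058513 = $20,942.68.
Effective yield on the $20,000 outlay: 20,942.68 / 20,000 − 1 = 0.047134 = 4.713%.

4.713%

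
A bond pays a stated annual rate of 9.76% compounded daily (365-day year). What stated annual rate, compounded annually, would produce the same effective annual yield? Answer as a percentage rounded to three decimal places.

10.251%

EAR = (1 + 0.0976/365)^365 − 1 = 0.102507.
Compounded annually, the equivalent nominal rate is the EAR itself: 10.251%.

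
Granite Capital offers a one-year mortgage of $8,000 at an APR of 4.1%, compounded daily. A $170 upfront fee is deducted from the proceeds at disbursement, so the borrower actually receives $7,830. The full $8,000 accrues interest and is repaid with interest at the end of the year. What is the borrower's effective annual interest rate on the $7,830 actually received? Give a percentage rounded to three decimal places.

6.447%

Amount owed after one year: 8,000 × (1 + 0.041/365)^365 = 8,000 × 1.041850 = $8,334.80.
Effective rate on net proceeds: 8,334.80 / 7,830 − 1 = 0.064470 = 6.447%.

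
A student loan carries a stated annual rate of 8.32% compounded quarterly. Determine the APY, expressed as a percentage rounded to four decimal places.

EAR = (1 + 0.0832/4)^4 − 1.
= (1 + 0.020800)^4 − 1 = 1.085832 − 1 = 8.5832%.

8.5832%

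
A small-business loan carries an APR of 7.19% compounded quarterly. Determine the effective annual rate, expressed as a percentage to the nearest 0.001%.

EAR = (1 + 0.0719/4)^4 − 1.
= 1.073862 − 1 = 7.386%.

7.386%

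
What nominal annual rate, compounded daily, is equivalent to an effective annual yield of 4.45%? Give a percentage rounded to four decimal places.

4.3541%

(1 + r/365)^365 − 1 = 0.0445, so 1 + r/365 = 1.0445^(1/365).
r/365 = 0.000119, so r = 0.043541 = 4.3541%.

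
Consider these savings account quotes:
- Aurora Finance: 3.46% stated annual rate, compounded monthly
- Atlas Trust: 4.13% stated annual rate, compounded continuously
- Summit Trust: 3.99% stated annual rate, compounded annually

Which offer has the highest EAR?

Aurora Finance: (1 + 0.0346/12)^12 − 1 = 3.515%
Atlas Trust: e^0.0413 − 1 = 4.216%
Summit Trust: compounded annually, EAR = 3.990%
The highest effective annual rate is Atlas Trust at 4.216%.

Atlas Trust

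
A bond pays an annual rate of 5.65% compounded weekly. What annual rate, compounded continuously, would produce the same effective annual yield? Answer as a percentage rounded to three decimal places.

5.647%

EAR = (1 + 0.0565/52)^52 − 1 = 0.058094.
Equivalent continuous rate: r = ln(1 + 0.058094) = 0.056469 = 5.647%.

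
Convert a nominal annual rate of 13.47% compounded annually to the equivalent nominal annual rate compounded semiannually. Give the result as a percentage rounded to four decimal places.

Compounded annually, EAR = nominal = 0.134700.
Solve (1 + r/2)^2 = 1.134700: r/2 = 1.134700^(1/2) − 1 = 0.065223, so r = 0.130446 = 13.0446%.

13.0446%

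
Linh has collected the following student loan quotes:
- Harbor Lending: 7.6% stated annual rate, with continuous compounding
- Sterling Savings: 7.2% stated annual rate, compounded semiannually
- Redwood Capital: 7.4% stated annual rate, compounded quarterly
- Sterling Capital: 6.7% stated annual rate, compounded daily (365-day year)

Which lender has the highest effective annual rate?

Harbor Lending

Harbor Lending: e^0.076 − 1 = 7.896%
Sterling Savings: (1 + 0.072/2)^2 − 1 = 7.330%
Redwood Capital: (1 + 0.074/4)^4 − 1 = 7.608%
Sterling Capital: (1 + 0.067/365)^365 − 1 = 6.929%
The highest effective annual rate is Harbor Lending at 7.896%.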